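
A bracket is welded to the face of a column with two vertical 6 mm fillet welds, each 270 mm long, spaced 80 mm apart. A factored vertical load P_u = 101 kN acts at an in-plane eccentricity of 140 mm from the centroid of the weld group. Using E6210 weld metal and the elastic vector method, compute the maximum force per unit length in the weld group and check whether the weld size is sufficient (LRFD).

f_max ≈ 563 N/mm; adequate

E62XX → F_EXX = 620 MPa.
Total weld length L_w = 540 mm. Treat welds as unit-width lines.
Polar moment about centroid: J = 2[d³/12 + d(b/2)²] = 2[270³/12 + 270×40²] = 4144000 mm³.
Direct shear f_v = P/L_w = 101×10³ / 540 = 187 N/mm (vertical).
Torsion M = P·e = 101×10³ × 140 = 14140000 N·mm.
Critical point at (x, y) = (40, 135) from centroid. f_tx = M·y/J = 460.6 N/mm; f_ty = M·x/J = 136.5 N/mm.
Resultant f_max = √[f_tx² + (f_v + f_ty)²] = √[460.6² + (187 + 136.5)²] = 562.8 N/mm.
Capacity per unit length: φr_n = 0.75 × 0.6 × 620 × (0.707 × 6) = 1184 N/mm.
562.8 ≤ 1184 → adequate.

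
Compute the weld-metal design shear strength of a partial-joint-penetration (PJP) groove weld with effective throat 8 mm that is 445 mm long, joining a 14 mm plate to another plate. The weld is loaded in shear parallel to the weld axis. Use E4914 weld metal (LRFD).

φR_n ≈ 785 kN

E49XX → F_EXX = 490 MPa.
Effective throat (given) t_e = 8 mm.
A_we = 8 × 445 = 3560 mm².
F_nw = 0.6 F_EXX = 294 MPa.
φR_n = 0.75 × 294 × 3560 × 10⁻³ = 785 kN.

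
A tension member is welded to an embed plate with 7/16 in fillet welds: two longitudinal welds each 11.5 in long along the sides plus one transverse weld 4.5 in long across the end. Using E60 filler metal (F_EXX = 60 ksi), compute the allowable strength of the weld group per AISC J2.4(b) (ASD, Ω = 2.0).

R_n/Ω ≈ 153 kip

t_e = 0.707 × 0.4375 = 0.3093 in.
R_nwl = 0.6 × 60 × 0.3093 × 23 = 256.1 kip (longitudinal, 2 welds).
R_nwt = 0.6 × 60 × 0.3093 × 4.5 = 50.11 kip (transverse, base value).
(i) R_nwl + R_nwt = 306.2 kip; (ii) 0.85 R_nwl + 1.5 R_nwt = 292.9 kip.
R_n = max = 306.2 kip [governs: (i)]; R_n/Ω = 153.1 kip.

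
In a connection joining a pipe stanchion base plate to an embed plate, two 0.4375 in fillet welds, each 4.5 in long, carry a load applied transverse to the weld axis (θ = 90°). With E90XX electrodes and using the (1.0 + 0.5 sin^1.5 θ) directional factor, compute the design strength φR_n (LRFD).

E90XX → F_EXX = 90 ksi.
t_e = 0.707 × 0.4375 = 0.3093 in; A_we = 0.3093 × 9 = 2.784 in².
Directional factor: 1.0 + 0.5 sin^1.5(90°) = 1.5.
F_nw = 0.6 × 90 × 1.5 = 81 ksi.
φR_n = 0.75 × 81 × 2.784 = 169.1 kip.

φR_n ≈ 169 kip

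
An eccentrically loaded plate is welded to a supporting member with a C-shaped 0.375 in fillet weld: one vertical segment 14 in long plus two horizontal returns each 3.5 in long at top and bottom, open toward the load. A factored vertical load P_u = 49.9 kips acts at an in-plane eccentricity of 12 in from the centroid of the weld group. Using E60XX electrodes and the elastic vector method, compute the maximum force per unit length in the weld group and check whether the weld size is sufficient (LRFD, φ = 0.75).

f_max ≈ 8.85 kip/in; NOT adequate

E60XX → F_EXX = 60 ksi.
Total weld length L_w = 21 in. Treat welds as unit-width lines.
Centroid: x̄ = 2×3.5×1.75 / 21 = 0.5833 in from the vertical weld.
Polar moment about centroid: J = I_x + I_y = [14³/12 + 2×3.5×7²] + [14×0.5833² + 2(3.5³/12 + 3.5×1.167²)] = 593.1 in³.
Direct shear f_v = P/L_w = 49.9 / 21 = 2.376 kip/in (vertical).
Torsion M = P·e = 49.9 × 12 = 598.8 kip·in.
Critical point at (x, y) = (2.917, 7) from centroid. f_tx = M·y/J = 7.067 kip/in; f_ty = M·x/J = 2.945 kip/in.
Resultant f_max = √[f_tx² + (f_v + f_ty)²] = √[7.067² + (2.376 + 2.945)²] = 8.846 kip/in.
Capacity per unit length: φr_n = 0.75 × 0.6 × 60 × (0.707 × 0.375) = 7.158 kip/in.
8.846 > 7.158 → NOT adequate.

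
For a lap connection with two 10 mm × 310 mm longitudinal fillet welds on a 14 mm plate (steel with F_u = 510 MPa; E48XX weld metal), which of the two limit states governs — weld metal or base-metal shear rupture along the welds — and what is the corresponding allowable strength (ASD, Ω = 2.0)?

R_n/Ω ≈ 631 kN (weld metal governs)

E48XX → F_EXX = 480 MPa.
t_e = 0.707 × 10 = 7.07 mm; L = 620 mm.
Weld metal: R_n/Ω = (1/2.0) × 0.6 × 480 × 7.07 × 620 × 10⁻³ = 631.2 kN.
Base metal (shear rupture): R_n/Ω = (1/2.0) × 0.6 × 510 × 14 × 620 × 10⁻³ = 1328 kN.
Governing: weld metal.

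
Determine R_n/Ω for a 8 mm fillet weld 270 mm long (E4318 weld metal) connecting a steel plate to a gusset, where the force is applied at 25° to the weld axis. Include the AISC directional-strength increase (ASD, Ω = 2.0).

E43XX → F_EXX = 430 MPa.
t_e = 0.707 × 8 = 5.656 mm; A_we = 5.656 × 270 = 1527 mm².
Directional factor: 1.0 + 0.5 sin^1.5(25°) = 1.137.
F_nw = 0.6 × 430 × 1.137 = 293.4 MPa.
R_n/Ω = (293.4 × 1527) / 2.0 × 10⁻³ = 224.1 kN.

R_n/Ω ≈ 224 kN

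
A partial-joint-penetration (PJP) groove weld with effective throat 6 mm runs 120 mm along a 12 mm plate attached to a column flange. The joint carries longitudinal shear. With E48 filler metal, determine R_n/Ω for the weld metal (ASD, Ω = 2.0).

R_n/Ω ≈ 104 kN

E48XX → F_EXX = 480 MPa.
Effective throat (given) t_e = 6 mm.
A_we = 6 × 120 = 720 mm².
F_nw = 0.6 F_EXX = 288 MPa.
R_n/Ω = (288 × 720) / 2.0 × 10⁻³ = 103.7 kN.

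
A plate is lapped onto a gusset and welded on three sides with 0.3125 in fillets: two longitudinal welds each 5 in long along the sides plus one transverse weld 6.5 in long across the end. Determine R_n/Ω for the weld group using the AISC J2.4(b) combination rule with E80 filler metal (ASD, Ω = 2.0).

E80XX → F_EXX = 80 ksi.
t_e = 0.707 × 0.3125 = 0.2209 in.
R_nwl = 0.6 × 80 × 0.2209 × 10 = 106 kips (longitudinal, 2 welds).
R_nwt = 0.6 × 80 × 0.2209 × 6.5 = 68.93 kips (transverse, base value).
(i) R_nwl + R_nwt = 175 kips; (ii) 0.85 R_nwl + 1.5 R_nwt = 193.5 kips.
R_n = max = 193.5 kips [governs: (ii)]; R_n/Ω = 96.77 kips.

R_n/Ω ≈ 96.8 kips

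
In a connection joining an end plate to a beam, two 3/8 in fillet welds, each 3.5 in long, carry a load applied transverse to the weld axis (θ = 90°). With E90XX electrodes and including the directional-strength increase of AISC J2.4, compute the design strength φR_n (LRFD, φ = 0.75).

φR_n ≈ 113 kip

E90XX → F_EXX = 90 ksi.
t_e = 0.707 × 0.375 = 0.2651 in; A_we = 0.2651 × 7 = 1.856 in².
Directional factor: 1.0 + 0.5 sin^1.5(90°) = 1.5.
F_nw = 0.6 × 90 × 1.5 = 81 ksi.
φR_n = 0.75 × 81 × 1.856 = 112.7 kip.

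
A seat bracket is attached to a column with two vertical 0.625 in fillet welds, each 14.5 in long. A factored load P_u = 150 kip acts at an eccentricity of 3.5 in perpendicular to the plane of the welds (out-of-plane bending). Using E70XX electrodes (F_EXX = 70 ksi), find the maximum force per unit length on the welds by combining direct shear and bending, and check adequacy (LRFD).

L_w = 2 × 14.5 = 29 in; section modulus (unit throat) S = 2 × L²/6 = 70.08 in².
Direct shear f_v = P/L_w = 150/29 = 5.172 kip/in.
Moment M = P × e = 150 × 3.5 = 525 kip·in; bending f_b = M/S = 7.491 kip/in.
f_max = √(f_v² + f_b²) = √(5.172² + 7.491²) = 9.103 kip/in.
φr_n = 0.75 × 0.6 × 70 × (0.707 × 0.625) = 13.92 kip/in → adequate.

f_max ≈ 9.1 kip/in; adequate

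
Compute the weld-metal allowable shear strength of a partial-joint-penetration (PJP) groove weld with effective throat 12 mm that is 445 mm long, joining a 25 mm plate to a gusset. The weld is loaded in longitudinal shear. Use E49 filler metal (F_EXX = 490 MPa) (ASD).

R_n/Ω ≈ 785 kN

Effective throat (given) t_e = 12 mm.
A_we = 12 × 445 = 5340 mm².
F_nw = 0.6 F_EXX = 294 MPa.
R_n/Ω = (294 × 5340) / 2.0 × 10⁻³ = 785 kN.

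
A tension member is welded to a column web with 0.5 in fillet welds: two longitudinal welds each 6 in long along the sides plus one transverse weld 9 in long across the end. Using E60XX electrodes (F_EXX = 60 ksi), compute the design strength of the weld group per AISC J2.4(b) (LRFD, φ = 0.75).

φR_n ≈ 226 kip

t_e = 0.707 × 0.5 = 0.3535 in.
R_nwl = 0.6 × 60 × 0.3535 × 12 = 152.7 kip (longitudinal, 2 welds).
R_nwt = 0.6 × 60 × 0.3535 × 9 = 114.5 kip (transverse, base value).
(i) R_nwl + R_nwt = 267.2 kip; (ii) 0.85 R_nwl + 1.5 R_nwt = 301.6 kip.
R_n = max = 301.6 kip [governs: (ii)]; φR_n = 226.2 kip.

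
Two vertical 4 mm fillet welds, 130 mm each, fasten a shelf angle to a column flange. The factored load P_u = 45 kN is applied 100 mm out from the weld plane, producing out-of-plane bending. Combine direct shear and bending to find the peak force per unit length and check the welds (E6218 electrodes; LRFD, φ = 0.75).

f_max ≈ 817 N/mm; NOT adequate

E62XX → F_EXX = 620 MPa.
L_w = 2 × 130 = 260 mm; section modulus (unit throat) S = 2 × L²/6 = 5633 mm².
Direct shear f_v = P/L_w = 45×10³/260 = 173.1 N/mm.
Moment M = P × e = 45×10³ × 100 = 4500000 N·mm; bending f_b = M/S = 798.8 N/mm.
f_max = √(f_v² + f_b²) = √(173.1² + 798.8²) = 817.4 N/mm.
φr_n = 0.75 × 0.6 × 620 × (0.707 × 4) = 789 N/mm → NOT adequate.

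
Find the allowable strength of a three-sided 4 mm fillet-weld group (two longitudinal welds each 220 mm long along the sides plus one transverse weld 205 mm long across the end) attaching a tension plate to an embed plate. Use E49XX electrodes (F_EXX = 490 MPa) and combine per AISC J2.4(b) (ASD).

R_n/Ω ≈ 283 kN

t_e = 0.707 × 4 = 2.828 mm.
R_nwl = 0.6 × 490 × 2.828 × 440 × 10⁻³ = 365.8 kN (longitudinal, 2 welds).
R_nwt = 0.6 × 490 × 2.828 × 205 × 10⁻³ = 170.4 kN (transverse, base value).
(i) R_nwl + R_nwt = 536.3 kN; (ii) 0.85 R_nwl + 1.5 R_nwt = 566.6 kN.
R_n = max = 566.6 kN [governs: (ii)]; R_n/Ω = 283.3 kN.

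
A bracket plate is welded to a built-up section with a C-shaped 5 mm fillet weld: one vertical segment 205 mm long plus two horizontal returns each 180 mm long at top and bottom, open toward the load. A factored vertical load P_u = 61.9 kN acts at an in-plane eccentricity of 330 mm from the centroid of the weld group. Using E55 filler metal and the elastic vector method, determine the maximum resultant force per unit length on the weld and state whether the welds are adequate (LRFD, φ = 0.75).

E55XX → F_EXX = 550 MPa.
Total weld length L_w = 565 mm. Treat welds as unit-width lines.
Centroid: x̄ = 2×180×90 / 565 = 57.35 mm from the vertical weld.
Polar moment about centroid: J = I_x + I_y = [205³/12 + 2×180×102.5²] + [205×57.35² + 2(180³/12 + 180×32.65²)] = 6530000 mm³.
Direct shear f_v = P/L_w = 61.9×10³ / 565 = 109.6 N/mm (vertical).
Torsion M = P·e = 61.9×10³ × 330 = 20427000 N·mm.
Critical point at (x, y) = (122.7, 102.5) from centroid. f_tx = M·y/J = 320.6 N/mm; f_ty = M·x/J = 383.7 N/mm.
Resultant f_max = √[f_tx² + (f_v + f_ty)²] = √[320.6² + (109.6 + 383.7)²] = 588.3 N/mm.
Capacity per unit length: φr_n = 0.75 × 0.6 × 550 × (0.707 × 5) = 874.9 N/mm.
588.3 ≤ 874.9 → adequate.

f_max ≈ 588 N/mm; adequate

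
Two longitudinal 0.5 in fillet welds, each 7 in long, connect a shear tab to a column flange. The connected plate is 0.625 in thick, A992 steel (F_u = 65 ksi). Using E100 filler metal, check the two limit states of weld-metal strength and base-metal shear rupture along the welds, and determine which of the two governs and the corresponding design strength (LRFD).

φR_n ≈ 223 kip (weld metal governs)

E100XX → F_EXX = 100 ksi.
t_e = 0.707 × 0.5 = 0.3535 in; L = 14 in.
Weld metal: φR_n = 0.75 × 0.6 × 100 × 0.3535 × 14 = 222.7 kip.
Base metal (shear rupture): φR_n = 0.75 × 0.6 × 65 × 0.625 × 14 = 255.9 kip.
Governing: weld metal.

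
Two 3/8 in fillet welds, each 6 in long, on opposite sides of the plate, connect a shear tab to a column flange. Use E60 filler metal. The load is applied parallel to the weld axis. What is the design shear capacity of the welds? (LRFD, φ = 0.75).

E60XX → F_EXX = 60 ksi.
Effective throat t_e = 0.707 × 0.375 = 0.2651 in.
Total length L = 12 in; A_we = 0.2651 × 12 = 3.181 in².
F_nw = 0.6 F_EXX = 0.6 × 60 = 36 ksi.
φR_n = 0.75 × 36 × 3.181 = 85.9 kip.

φR_n ≈ 85.9 kip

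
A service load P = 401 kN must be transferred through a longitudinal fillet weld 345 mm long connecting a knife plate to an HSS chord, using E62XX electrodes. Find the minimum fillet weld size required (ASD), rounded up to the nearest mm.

E62XX → F_EXX = 620 MPa.
Total weld length L = 345 mm.
Required throat t_e = P × Ω / (0.6 F_EXX × L) = 401 × 2.0 / (0.6 × 620 × 345 × 10⁻³) = 6.249 mm.
Required leg w = t_e / 0.707 = 8.839 mm → use 9 mm.

w = 9 mm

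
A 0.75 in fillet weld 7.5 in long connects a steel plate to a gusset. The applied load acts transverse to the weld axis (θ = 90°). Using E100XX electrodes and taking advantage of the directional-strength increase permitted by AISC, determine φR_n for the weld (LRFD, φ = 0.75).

E100XX → F_EXX = 100 ksi.
t_e = 0.707 × 0.75 = 0.5302 in; A_we = 0.5302 × 7.5 = 3.977 in².
Directional factor: 1.0 + 0.5 sin^1.5(90°) = 1.5.
F_nw = 0.6 × 100 × 1.5 = 90 ksi.
φR_n = 0.75 × 90 × 3.977 = 268.4 kips.

φR_n ≈ 268 kips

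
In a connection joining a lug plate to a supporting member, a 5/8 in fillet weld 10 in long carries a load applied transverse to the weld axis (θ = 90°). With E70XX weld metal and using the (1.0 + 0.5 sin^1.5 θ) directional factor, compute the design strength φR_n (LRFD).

E70XX → F_EXX = 70 ksi.
t_e = 0.707 × 0.625 = 0.4419 in; A_we = 0.4419 × 10 = 4.419 in².
Directional factor: 1.0 + 0.5 sin^1.5(90°) = 1.5.
F_nw = 0.6 × 70 × 1.5 = 63 ksi.
φR_n = 0.75 × 63 × 4.419 = 208.8 kip.

φR_n ≈ 209 kip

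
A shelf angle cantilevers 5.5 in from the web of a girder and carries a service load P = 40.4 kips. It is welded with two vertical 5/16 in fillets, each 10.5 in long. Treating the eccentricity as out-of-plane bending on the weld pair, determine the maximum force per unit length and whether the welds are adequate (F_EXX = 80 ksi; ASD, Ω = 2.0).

f_max ≈ 6.34 kip/in; NOT adequate

L_w = 2 × 10.5 = 21 in; section modulus (unit throat) S = 2 × L²/6 = 36.75 in².
Direct shear f_v = P/L_w = 40.4/21 = 1.924 kip/in.
Moment M = P × e = 40.4 × 5.5 = 222.2 kip·in; bending f_b = M/S = 6.046 kip/in.
f_max = √(f_v² + f_b²) = √(1.924² + 6.046²) = 6.345 kip/in.
r_n/Ω = (1/2.0) × 0.6 × 80 × (0.707 × 0.3125) = 5.302 kip/in → NOT adequate.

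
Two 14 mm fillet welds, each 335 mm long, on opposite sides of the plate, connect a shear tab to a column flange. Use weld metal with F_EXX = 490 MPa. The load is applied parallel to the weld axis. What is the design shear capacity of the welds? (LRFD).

φR_n ≈ 1460 kN

Effective throat t_e = 0.707 × 14 = 9.898 mm.
Total length L = 670 mm; A_we = 9.898 × 670 = 6632 mm².
F_nw = 0.6 F_EXX = 0.6 × 490 = 294 MPa.
φR_n = 0.75 × 294 × 6632 × 10⁻³ = 1462 kN.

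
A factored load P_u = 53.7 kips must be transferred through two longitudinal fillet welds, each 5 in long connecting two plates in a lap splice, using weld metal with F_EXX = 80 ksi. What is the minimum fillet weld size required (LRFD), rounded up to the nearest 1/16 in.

w = 1/4 in

Total weld length L = 10 in.
Required throat t_e = P_u / (φ × 0.6 F_EXX × L) = 53.7 / (0.75 × 0.6 × 80 × 10) = 0.1492 in.
Required leg w = t_e / 0.707 = 0.211 in → use 1/4 in.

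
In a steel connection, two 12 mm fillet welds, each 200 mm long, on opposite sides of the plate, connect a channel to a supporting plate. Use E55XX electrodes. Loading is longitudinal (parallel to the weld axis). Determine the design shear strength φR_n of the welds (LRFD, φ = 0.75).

φR_n ≈ 840 kN

E55XX → F_EXX = 550 MPa.
Effective throat t_e = 0.707 × 12 = 8.484 mm.
Total length L = 400 mm; A_we = 8.484 × 400 = 3394 mm².
F_nw = 0.6 F_EXX = 0.6 × 550 = 330 MPa.
φR_n = 0.75 × 330 × 3394 × 10⁻³ = 839.9 kN.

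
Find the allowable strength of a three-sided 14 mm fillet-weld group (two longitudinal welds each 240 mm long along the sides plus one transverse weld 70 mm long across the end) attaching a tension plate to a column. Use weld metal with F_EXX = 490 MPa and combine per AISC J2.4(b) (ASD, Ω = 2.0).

t_e = 0.707 × 14 = 9.898 mm.
R_nwl = 0.6 × 490 × 9.898 × 480 × 10⁻³ = 1397 kN (longitudinal, 2 welds).
R_nwt = 0.6 × 490 × 9.898 × 70 × 10⁻³ = 203.7 kN (transverse, base value).
(i) R_nwl + R_nwt = 1601 kN; (ii) 0.85 R_nwl + 1.5 R_nwt = 1493 kN.
R_n = max = 1601 kN [governs: (i)]; R_n/Ω = 800.3 kN.

R_n/Ω ≈ 800 kN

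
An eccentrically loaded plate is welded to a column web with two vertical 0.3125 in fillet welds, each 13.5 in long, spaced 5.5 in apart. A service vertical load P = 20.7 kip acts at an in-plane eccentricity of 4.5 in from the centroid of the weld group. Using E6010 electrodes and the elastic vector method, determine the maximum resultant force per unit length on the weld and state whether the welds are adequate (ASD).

f_max ≈ 1.56 kip/in; adequate

E60XX → F_EXX = 60 ksi.
Total weld length L_w = 27 in. Treat welds as unit-width lines.
Polar moment about centroid: J = 2[d³/12 + d(b/2)²] = 2[13.5³/12 + 13.5×2.75²] = 614.2 in³.
Direct shear f_v = P/L_w = 20.7 / 27 = 0.7667 kip/in (vertical).
Torsion M = P·e = 20.7 × 4.5 = 93.15 kip·in.
Critical point at (x, y) = (2.75, 6.75) from centroid. f_tx = M·y/J = 1.024 kip/in; f_ty = M·x/J = 0.417 kip/in.
Resultant f_max = √[f_tx² + (f_v + f_ty)²] = √[1.024² + (0.7667 + 0.417)²] = 1.565 kip/in.
Capacity per unit length: r_n/Ω = (1/2.0) × 0.6 × 60 × (0.707 × 0.3125) = 3.977 kip/in.
1.565 ≤ 3.977 → adequate.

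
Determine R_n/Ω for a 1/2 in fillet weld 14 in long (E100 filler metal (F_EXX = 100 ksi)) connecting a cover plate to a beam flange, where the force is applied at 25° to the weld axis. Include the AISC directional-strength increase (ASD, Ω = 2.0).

t_e = 0.707 × 0.5 = 0.3535 in; A_we = 0.3535 × 14 = 4.949 in².
Directional factor: 1.0 + 0.5 sin^1.5(25°) = 1.137.
F_nw = 0.6 × 100 × 1.137 = 68.24 ksi.
R_n/Ω = (68.24 × 4.949) / 2.0 = 168.9 kips.

R_n/Ω ≈ 169 kips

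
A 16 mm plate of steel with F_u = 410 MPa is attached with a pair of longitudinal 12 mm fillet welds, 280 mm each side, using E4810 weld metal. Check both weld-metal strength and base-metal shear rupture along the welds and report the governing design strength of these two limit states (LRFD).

E48XX → F_EXX = 480 MPa.
t_e = 0.707 × 12 = 8.484 mm; L = 560 mm.
Weld metal: φR_n = 0.75 × 0.6 × 480 × 8.484 × 560 × 10⁻³ = 1026 kN.
Base metal (shear rupture): φR_n = 0.75 × 0.6 × 410 × 16 × 560 × 10⁻³ = 1653 kN.
Governing: weld metal.

φR_n ≈ 1030 kN (weld metal governs)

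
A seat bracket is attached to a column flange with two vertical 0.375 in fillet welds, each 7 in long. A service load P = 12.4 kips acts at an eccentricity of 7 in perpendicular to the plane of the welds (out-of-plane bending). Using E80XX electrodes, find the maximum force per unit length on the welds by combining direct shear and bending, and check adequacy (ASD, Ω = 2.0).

E80XX → F_EXX = 80 ksi.
L_w = 2 × 7 = 14 in; section modulus (unit throat) S = 2 × L²/6 = 16.33 in².
Direct shear f_v = P/L_w = 12.4/14 = 0.8857 kip/in.
Moment M = P × e = 12.4 × 7 = 86.8 kip·in; bending f_b = M/S = 5.314 kip/in.
f_max = √(f_v² + f_b²) = √(0.8857² + 5.314²) = 5.388 kip/in.
r_n/Ω = (1/2.0) × 0.6 × 80 × (0.707 × 0.375) = 6.363 kip/in → adequate.

f_max ≈ 5.39 kip/in; adequate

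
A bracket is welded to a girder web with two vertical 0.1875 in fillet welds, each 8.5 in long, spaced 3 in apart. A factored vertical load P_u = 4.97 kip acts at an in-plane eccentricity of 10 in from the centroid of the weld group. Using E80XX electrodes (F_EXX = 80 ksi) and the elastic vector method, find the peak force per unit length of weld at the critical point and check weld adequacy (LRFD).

Total weld length L_w = 17 in. Treat welds as unit-width lines.
Polar moment about centroid: J = 2[d³/12 + d(b/2)²] = 2[8.5³/12 + 8.5×1.5²] = 140.6 in³.
Direct shear f_v = P/L_w = 4.97 / 17 = 0.2924 kip/in (vertical).
Torsion M = P·e = 4.97 × 10 = 49.7 kip·in.
Critical point at (x, y) = (1.5, 4.25) from centroid. f_tx = M·y/J = 1.502 kip/in; f_ty = M·x/J = 0.5302 kip/in.
Resultant f_max = √[f_tx² + (f_v + f_ty)²] = √[1.502² + (0.2924 + 0.5302)²] = 1.713 kip/in.
Capacity per unit length: φr_n = 0.75 × 0.6 × 80 × (0.707 × 0.1875) = 4.772 kip/in.
1.713 ≤ 4.772 → adequate.

f_max ≈ 1.71 kip/in; adequate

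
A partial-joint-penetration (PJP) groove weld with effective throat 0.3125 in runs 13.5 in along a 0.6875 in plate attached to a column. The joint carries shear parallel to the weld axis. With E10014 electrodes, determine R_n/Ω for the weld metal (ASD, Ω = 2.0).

E100XX → F_EXX = 100 ksi.
Effective throat (given) t_e = 0.3125 in.
A_we = 0.3125 × 13.5 = 4.219 in².
F_nw = 0.6 F_EXX = 60 ksi.
R_n/Ω = (60 × 4.219) / 2.0 = 126.6 kips.

R_n/Ω ≈ 127 kips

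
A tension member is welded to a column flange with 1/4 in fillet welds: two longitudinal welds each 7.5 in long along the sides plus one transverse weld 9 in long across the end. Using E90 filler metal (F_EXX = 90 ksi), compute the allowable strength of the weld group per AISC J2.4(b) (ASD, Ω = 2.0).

t_e = 0.707 × 0.25 = 0.1767 in.
R_nwl = 0.6 × 90 × 0.1767 × 15 = 143.2 kip (longitudinal, 2 welds).
R_nwt = 0.6 × 90 × 0.1767 × 9 = 85.9 kip (transverse, base value).
(i) R_nwl + R_nwt = 229.1 kip; (ii) 0.85 R_nwl + 1.5 R_nwt = 250.5 kip.
R_n = max = 250.5 kip [governs: (ii)]; R_n/Ω = 125.3 kip.

R_n/Ω ≈ 125 kip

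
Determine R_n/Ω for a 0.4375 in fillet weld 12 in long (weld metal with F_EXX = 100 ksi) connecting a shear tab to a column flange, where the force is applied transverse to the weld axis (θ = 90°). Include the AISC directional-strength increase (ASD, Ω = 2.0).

t_e = 0.707 × 0.4375 = 0.3093 in; A_we = 0.3093 × 12 = 3.712 in².
Directional factor: 1.0 + 0.5 sin^1.5(90°) = 1.5.
F_nw = 0.6 × 100 × 1.5 = 90 ksi.
R_n/Ω = (90 × 3.712) / 2.0 = 167 kip.

R_n/Ω ≈ 167 kip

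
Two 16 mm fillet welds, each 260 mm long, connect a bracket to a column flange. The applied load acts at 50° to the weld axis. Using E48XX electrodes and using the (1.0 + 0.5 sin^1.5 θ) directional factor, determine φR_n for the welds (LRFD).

φR_n ≈ 1700 kN

E48XX → F_EXX = 480 MPa.
t_e = 0.707 × 16 = 11.31 mm; A_we = 11.31 × 520 = 5882 mm².
Directional factor: 1.0 + 0.5 sin^1.5(50°) = 1.335.
F_nw = 0.6 × 480 × 1.335 = 384.5 MPa.
φR_n = 0.75 × 384.5 × 5882 × 10⁻³ = 1697 kN.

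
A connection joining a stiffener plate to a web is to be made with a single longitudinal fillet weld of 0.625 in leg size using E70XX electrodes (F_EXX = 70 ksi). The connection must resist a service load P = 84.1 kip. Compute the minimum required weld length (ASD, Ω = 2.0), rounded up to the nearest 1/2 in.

Throat t_e = 0.707 × 0.625 = 0.4419 in.
r_n/Ω = (0.6 × 70 × 0.4419) / 2.0 = 9.279 kip/in.
L_req = P / (r_n/Ω) = 84.1 / 9.279 = 9.063 in total.
Round up → use L = 9.5 in.

L = 9.5 in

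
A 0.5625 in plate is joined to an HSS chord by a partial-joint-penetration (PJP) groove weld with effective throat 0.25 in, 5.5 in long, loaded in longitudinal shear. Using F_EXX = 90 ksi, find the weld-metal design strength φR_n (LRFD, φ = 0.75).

φR_n ≈ 55.7 kip

Effective throat (given) t_e = 0.25 in.
A_we = 0.25 × 5.5 = 1.375 in².
F_nw = 0.6 F_EXX = 54 ksi.
φR_n = 0.75 × 54 × 1.375 = 55.69 kip.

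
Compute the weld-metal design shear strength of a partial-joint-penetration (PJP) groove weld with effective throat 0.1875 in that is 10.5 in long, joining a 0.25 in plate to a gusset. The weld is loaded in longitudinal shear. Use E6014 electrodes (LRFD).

E60XX → F_EXX = 60 ksi.
Effective throat (given) t_e = 0.1875 in.
A_we = 0.1875 × 10.5 = 1.969 in².
F_nw = 0.6 F_EXX = 36 ksi.
φR_n = 0.75 × 36 × 1.969 = 53.16 kip.

φR_n ≈ 53.2 kip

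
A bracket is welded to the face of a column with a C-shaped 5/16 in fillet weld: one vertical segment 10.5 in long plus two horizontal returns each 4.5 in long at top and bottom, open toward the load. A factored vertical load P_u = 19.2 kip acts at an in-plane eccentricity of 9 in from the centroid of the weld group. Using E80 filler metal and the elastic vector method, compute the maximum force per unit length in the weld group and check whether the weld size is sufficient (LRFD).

f_max ≈ 3.47 kip/in; adequate

E80XX → F_EXX = 80 ksi.
Total weld length L_w = 19.5 in. Treat welds as unit-width lines.
Centroid: x̄ = 2×4.5×2.25 / 19.5 = 1.038 in from the vertical weld.
Polar moment about centroid: J = I_x + I_y = [10.5³/12 + 2×4.5×5.25²] + [10.5×1.038² + 2(4.5³/12 + 4.5×1.212²)] = 384.3 in³.
Direct shear f_v = P/L_w = 19.2 / 19.5 = 0.9846 kip/in (vertical).
Torsion M = P·e = 19.2 × 9 = 172.8 kip·in.
Critical point at (x, y) = (3.462, 5.25) from centroid. f_tx = M·y/J = 2.361 kip/in; f_ty = M·x/J = 1.557 kip/in.
Resultant f_max = √[f_tx² + (f_v + f_ty)²] = √[2.361² + (0.9846 + 1.557)²] = 3.469 kip/in.
Capacity per unit length: φr_n = 0.75 × 0.6 × 80 × (0.707 × 0.3125) = 7.954 kip/in.
3.469 ≤ 7.954 → adequate.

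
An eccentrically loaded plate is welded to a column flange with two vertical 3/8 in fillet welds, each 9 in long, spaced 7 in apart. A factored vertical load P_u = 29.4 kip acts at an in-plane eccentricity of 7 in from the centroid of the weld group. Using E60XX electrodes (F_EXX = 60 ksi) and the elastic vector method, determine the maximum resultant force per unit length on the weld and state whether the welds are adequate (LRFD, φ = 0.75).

f_max ≈ 4.62 kip/in; adequate

Total weld length L_w = 18 in. Treat welds as unit-width lines.
Polar moment about centroid: J = 2[d³/12 + d(b/2)²] = 2[9³/12 + 9×3.5²] = 342 in³.
Direct shear f_v = P/L_w = 29.4 / 18 = 1.633 kip/in (vertical).
Torsion M = P·e = 29.4 × 7 = 205.8 kip·in.
Critical point at (x, y) = (3.5, 4.5) from centroid. f_tx = M·y/J = 2.708 kip/in; f_ty = M·x/J = 2.106 kip/in.
Resultant f_max = √[f_tx² + (f_v + f_ty)²] = √[2.708² + (1.633 + 2.106)²] = 4.617 kip/in.
Capacity per unit length: φr_n = 0.75 × 0.6 × 60 × (0.707 × 0.375) = 7.158 kip/in.
4.617 ≤ 7.158 → adequate.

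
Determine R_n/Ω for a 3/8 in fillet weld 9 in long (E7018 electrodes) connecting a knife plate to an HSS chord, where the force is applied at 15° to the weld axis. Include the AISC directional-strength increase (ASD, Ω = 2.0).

R_n/Ω ≈ 53.4 kip

E70XX → F_EXX = 70 ksi.
t_e = 0.707 × 0.375 = 0.2651 in; A_we = 0.2651 × 9 = 2.386 in².
Directional factor: 1.0 + 0.5 sin^1.5(15°) = 1.066.
F_nw = 0.6 × 70 × 1.066 = 44.77 ksi.
R_n/Ω = (44.77 × 2.386) / 2.0 = 53.41 kip.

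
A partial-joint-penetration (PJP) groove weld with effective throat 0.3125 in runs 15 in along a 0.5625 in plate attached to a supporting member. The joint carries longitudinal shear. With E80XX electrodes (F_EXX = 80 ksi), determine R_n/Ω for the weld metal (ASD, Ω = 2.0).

Effective throat (given) t_e = 0.3125 in.
A_we = 0.3125 × 15 = 4.688 in².
F_nw = 0.6 F_EXX = 48 ksi.
R_n/Ω = (48 × 4.688) / 2.0 = 112.5 kip.

R_n/Ω ≈ 112 kip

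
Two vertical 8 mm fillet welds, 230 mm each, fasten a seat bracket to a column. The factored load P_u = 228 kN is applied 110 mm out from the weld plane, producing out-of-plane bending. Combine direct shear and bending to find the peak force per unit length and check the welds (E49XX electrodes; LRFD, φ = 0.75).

E49XX → F_EXX = 490 MPa.
L_w = 2 × 230 = 460 mm; section modulus (unit throat) S = 2 × L²/6 = 17630 mm².
Direct shear f_v = P/L_w = 228×10³/460 = 495.7 N/mm.
Moment M = P × e = 228×10³ × 110 = 25080000 N·mm; bending f_b = M/S = 1422 N/mm.
f_max = √(f_v² + f_b²) = √(495.7² + 1422²) = 1506 N/mm.
φr_n = 0.75 × 0.6 × 490 × (0.707 × 8) = 1247 N/mm → NOT adequate.

f_max ≈ 1510 N/mm; NOT adequate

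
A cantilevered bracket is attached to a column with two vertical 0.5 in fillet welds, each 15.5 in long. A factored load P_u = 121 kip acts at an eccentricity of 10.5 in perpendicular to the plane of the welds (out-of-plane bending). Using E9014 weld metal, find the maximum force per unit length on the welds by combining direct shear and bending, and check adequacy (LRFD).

E90XX → F_EXX = 90 ksi.
L_w = 2 × 15.5 = 31 in; section modulus (unit throat) S = 2 × L²/6 = 80.08 in².
Direct shear f_v = P/L_w = 121/31 = 3.903 kip/in.
Moment M = P × e = 121 × 10.5 = 1270.5 kip·in; bending f_b = M/S = 15.86 kip/in.
f_max = √(f_v² + f_b²) = √(3.903² + 15.86²) = 16.34 kip/in.
φr_n = 0.75 × 0.6 × 90 × (0.707 × 0.5) = 14.32 kip/in → NOT adequate.

f_max ≈ 16.3 kip/in; NOT adequate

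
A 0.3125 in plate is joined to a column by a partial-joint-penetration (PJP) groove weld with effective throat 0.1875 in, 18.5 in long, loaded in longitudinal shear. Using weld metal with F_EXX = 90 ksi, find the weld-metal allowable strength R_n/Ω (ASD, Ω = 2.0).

Effective throat (given) t_e = 0.1875 in.
A_we = 0.1875 × 18.5 = 3.469 in².
F_nw = 0.6 F_EXX = 54 ksi.
R_n/Ω = (54 × 3.469) / 2.0 = 93.66 kip.

R_n/Ω ≈ 93.7 kip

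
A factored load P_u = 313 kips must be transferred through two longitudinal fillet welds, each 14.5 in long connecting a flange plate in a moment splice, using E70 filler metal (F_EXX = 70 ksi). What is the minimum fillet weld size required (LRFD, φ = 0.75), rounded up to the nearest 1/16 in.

w = 1/2 in

Total weld length L = 29 in.
Required throat t_e = P_u / (φ × 0.6 F_EXX × L) = 313 / (0.75 × 0.6 × 70 × 29) = 0.3426 in.
Required leg w = t_e / 0.707 = 0.4846 in → use 1/2 in.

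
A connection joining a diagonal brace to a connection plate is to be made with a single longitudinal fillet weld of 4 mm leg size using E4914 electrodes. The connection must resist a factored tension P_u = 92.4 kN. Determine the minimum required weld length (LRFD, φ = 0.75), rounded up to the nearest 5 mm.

L = 150 mm

E49XX → F_EXX = 490 MPa.
Throat t_e = 0.707 × 4 = 2.828 mm.
φr_n = 0.75 × 0.6 × 490 × 2.828 × 10⁻³ = 0.6236 kN/mm.
L_req = P_u / φr_n = 92.4 / 0.6236 = 148.2 mm total.
Round up → use L = 150 mm.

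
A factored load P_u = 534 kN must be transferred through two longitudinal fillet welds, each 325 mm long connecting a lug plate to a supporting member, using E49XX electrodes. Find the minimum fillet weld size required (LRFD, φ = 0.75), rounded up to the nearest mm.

w = 6 mm

E49XX → F_EXX = 490 MPa.
Total weld length L = 650 mm.
Required throat t_e = P_u / (φ × 0.6 F_EXX × L) = 534 / (0.75 × 0.6 × 490 × 650 × 10⁻³) = 3.726 mm.
Required leg w = t_e / 0.707 = 5.27 mm → use 6 mm.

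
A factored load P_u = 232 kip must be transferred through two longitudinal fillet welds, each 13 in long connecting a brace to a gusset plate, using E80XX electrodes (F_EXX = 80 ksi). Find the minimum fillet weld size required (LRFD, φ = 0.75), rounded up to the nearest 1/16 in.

Total weld length L = 26 in.
Required throat t_e = P_u / (φ × 0.6 F_EXX × L) = 232 / (0.75 × 0.6 × 80 × 26) = 0.2479 in.
Required leg w = t_e / 0.707 = 0.3506 in → use 3/8 in.

w = 3/8 in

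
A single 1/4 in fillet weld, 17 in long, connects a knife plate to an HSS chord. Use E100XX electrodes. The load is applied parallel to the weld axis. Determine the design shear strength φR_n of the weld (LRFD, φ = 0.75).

E100XX → F_EXX = 100 ksi.
Effective throat t_e = 0.707 × 0.25 = 0.1767 in.
Total length L = 17 in; A_we = 0.1767 × 17 = 3.005 in².
F_nw = 0.6 F_EXX = 0.6 × 100 = 60 ksi.
φR_n = 0.75 × 60 × 3.005 = 135.2 kip.

φR_n ≈ 135 kip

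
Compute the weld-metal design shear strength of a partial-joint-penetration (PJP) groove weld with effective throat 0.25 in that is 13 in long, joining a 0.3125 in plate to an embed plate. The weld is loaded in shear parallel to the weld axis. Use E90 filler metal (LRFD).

φR_n ≈ 132 kips

E90XX → F_EXX = 90 ksi.
Effective throat (given) t_e = 0.25 in.
A_we = 0.25 × 13 = 3.25 in².
F_nw = 0.6 F_EXX = 54 ksi.
φR_n = 0.75 × 54 × 3.25 = 131.6 kips.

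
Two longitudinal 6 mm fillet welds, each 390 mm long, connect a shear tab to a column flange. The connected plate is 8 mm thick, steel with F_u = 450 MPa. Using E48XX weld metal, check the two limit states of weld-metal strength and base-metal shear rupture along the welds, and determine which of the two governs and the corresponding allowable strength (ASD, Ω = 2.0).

R_n/Ω ≈ 476 kN (weld metal governs)

E48XX → F_EXX = 480 MPa.
t_e = 0.707 × 6 = 4.242 mm; L = 780 mm.
Weld metal: R_n/Ω = (1/2.0) × 0.6 × 480 × 4.242 × 780 × 10⁻³ = 476.5 kN.
Base metal (shear rupture): R_n/Ω = (1/2.0) × 0.6 × 450 × 8 × 780 × 10⁻³ = 842.4 kN.
Governing: weld metal.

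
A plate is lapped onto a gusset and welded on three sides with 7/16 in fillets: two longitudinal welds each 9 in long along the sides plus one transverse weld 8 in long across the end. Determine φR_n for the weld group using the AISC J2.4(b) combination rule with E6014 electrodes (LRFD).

φR_n ≈ 228 kips

E60XX → F_EXX = 60 ksi.
t_e = 0.707 × 0.4375 = 0.3093 in.
R_nwl = 0.6 × 60 × 0.3093 × 18 = 200.4 kips (longitudinal, 2 welds).
R_nwt = 0.6 × 60 × 0.3093 × 8 = 89.08 kips (transverse, base value).
(i) R_nwl + R_nwt = 289.5 kips; (ii) 0.85 R_nwl + 1.5 R_nwt = 304 kips.
R_n = max = 304 kips [governs: (ii)]; φR_n = 228 kips.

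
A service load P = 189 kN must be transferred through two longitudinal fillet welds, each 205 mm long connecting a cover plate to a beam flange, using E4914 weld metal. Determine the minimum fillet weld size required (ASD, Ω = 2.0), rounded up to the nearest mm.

w = 5 mm

E49XX → F_EXX = 490 MPa.
Total weld length L = 410 mm.
Required throat t_e = P × Ω / (0.6 F_EXX × L) = 189 × 2.0 / (0.6 × 490 × 410 × 10⁻³) = 3.136 mm.
Required leg w = t_e / 0.707 = 4.435 mm → use 5 mm.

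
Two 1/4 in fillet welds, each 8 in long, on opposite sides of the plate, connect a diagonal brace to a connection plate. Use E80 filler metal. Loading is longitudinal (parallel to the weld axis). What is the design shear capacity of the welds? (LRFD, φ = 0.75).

φR_n ≈ 102 kip

E80XX → F_EXX = 80 ksi.
Effective throat t_e = 0.707 × 0.25 = 0.1767 in.
Total length L = 16 in; A_we = 0.1767 × 16 = 2.828 in².
F_nw = 0.6 F_EXX = 0.6 × 80 = 48 ksi.
φR_n = 0.75 × 48 × 2.828 = 101.8 kip.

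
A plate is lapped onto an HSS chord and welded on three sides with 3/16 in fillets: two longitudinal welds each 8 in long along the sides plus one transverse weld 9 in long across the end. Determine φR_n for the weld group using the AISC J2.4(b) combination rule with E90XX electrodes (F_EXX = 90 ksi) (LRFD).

t_e = 0.707 × 0.1875 = 0.1326 in.
R_nwl = 0.6 × 90 × 0.1326 × 16 = 114.5 kip (longitudinal, 2 welds).
R_nwt = 0.6 × 90 × 0.1326 × 9 = 64.43 kip (transverse, base value).
(i) R_nwl + R_nwt = 179 kip; (ii) 0.85 R_nwl + 1.5 R_nwt = 194 kip.
R_n = max = 194 kip [governs: (ii)]; φR_n = 145.5 kip.

φR_n ≈ 145 kip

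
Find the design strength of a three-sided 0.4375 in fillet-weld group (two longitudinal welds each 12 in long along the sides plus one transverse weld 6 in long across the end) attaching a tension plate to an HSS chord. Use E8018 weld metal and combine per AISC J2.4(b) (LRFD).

E80XX → F_EXX = 80 ksi.
t_e = 0.707 × 0.4375 = 0.3093 in.
R_nwl = 0.6 × 80 × 0.3093 × 24 = 356.3 kips (longitudinal, 2 welds).
R_nwt = 0.6 × 80 × 0.3093 × 6 = 89.08 kips (transverse, base value).
(i) R_nwl + R_nwt = 445.4 kips; (ii) 0.85 R_nwl + 1.5 R_nwt = 436.5 kips.
R_n = max = 445.4 kips [governs: (i)]; φR_n = 334.1 kips.

φR_n ≈ 334 kips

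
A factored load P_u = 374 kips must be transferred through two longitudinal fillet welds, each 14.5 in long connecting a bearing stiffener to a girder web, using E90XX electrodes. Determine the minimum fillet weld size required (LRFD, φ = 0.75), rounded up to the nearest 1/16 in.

w = 1/2 in

E90XX → F_EXX = 90 ksi.
Total weld length L = 29 in.
Required throat t_e = P_u / (φ × 0.6 F_EXX × L) = 374 / (0.75 × 0.6 × 90 × 29) = 0.3184 in.
Required leg w = t_e / 0.707 = 0.4504 in → use 1/2 in.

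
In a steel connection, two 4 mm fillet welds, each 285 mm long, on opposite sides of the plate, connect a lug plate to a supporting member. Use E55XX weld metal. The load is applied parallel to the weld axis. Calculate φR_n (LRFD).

φR_n ≈ 399 kN

E55XX → F_EXX = 550 MPa.
Effective throat t_e = 0.707 × 4 = 2.828 mm.
Total length L = 570 mm; A_we = 2.828 × 570 = 1612 mm².
F_nw = 0.6 F_EXX = 0.6 × 550 = 330 MPa.
φR_n = 0.75 × 330 × 1612 × 10⁻³ = 399 kN.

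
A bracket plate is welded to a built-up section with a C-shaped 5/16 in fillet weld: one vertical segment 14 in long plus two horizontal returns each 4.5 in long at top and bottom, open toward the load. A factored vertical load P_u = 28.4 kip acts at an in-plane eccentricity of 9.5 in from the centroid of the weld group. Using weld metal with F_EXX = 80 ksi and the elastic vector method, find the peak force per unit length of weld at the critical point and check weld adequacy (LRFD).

Total weld length L_w = 23 in. Treat welds as unit-width lines.
Centroid: x̄ = 2×4.5×2.25 / 23 = 0.8804 in from the vertical weld.
Polar moment about centroid: J = I_x + I_y = [14³/12 + 2×4.5×7²] + [14×0.8804² + 2(4.5³/12 + 4.5×1.37²)] = 712.6 in³.
Direct shear f_v = P/L_w = 28.4 / 23 = 1.235 kip/in (vertical).
Torsion M = P·e = 28.4 × 9.5 = 269.8 kip·in.
Critical point at (x, y) = (3.62, 7) from centroid. f_tx = M·y/J = 2.65 kip/in; f_ty = M·x/J = 1.37 kip/in.
Resultant f_max = √[f_tx² + (f_v + f_ty)²] = √[2.65² + (1.235 + 1.37)²] = 3.716 kip/in.
Capacity per unit length: φr_n = 0.75 × 0.6 × 80 × (0.707 × 0.3125) = 7.954 kip/in.
3.716 ≤ 7.954 → adequate.

f_max ≈ 3.72 kip/in; adequate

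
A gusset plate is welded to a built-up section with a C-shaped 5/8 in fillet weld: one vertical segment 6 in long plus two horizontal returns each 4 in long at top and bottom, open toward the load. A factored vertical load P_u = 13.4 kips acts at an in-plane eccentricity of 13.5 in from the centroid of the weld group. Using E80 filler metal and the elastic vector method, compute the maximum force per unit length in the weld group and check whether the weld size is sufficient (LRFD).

E80XX → F_EXX = 80 ksi.
Total weld length L_w = 14 in. Treat welds as unit-width lines.
Centroid: x̄ = 2×4×2 / 14 = 1.143 in from the vertical weld.
Polar moment about centroid: J = I_x + I_y = [6³/12 + 2×4×3²] + [6×1.143² + 2(4³/12 + 4×0.8571²)] = 114.4 in³.
Direct shear f_v = P/L_w = 13.4 / 14 = 0.9571 kip/in (vertical).
Torsion M = P·e = 13.4 × 13.5 = 180.9 kip·in.
Critical point at (x, y) = (2.857, 3) from centroid. f_tx = M·y/J = 4.745 kip/in; f_ty = M·x/J = 4.519 kip/in.
Resultant f_max = √[f_tx² + (f_v + f_ty)²] = √[4.745² + (0.9571 + 4.519)²] = 7.245 kip/in.
Capacity per unit length: φr_n = 0.75 × 0.6 × 80 × (0.707 × 0.625) = 15.91 kip/in.
7.245 ≤ 15.91 → adequate.

f_max ≈ 7.25 kip/in; adequate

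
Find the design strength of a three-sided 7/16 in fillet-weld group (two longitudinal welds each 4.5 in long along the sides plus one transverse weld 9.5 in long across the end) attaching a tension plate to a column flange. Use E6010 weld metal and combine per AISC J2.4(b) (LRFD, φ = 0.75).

φR_n ≈ 183 kip

E60XX → F_EXX = 60 ksi.
t_e = 0.707 × 0.4375 = 0.3093 in.
R_nwl = 0.6 × 60 × 0.3093 × 9 = 100.2 kip (longitudinal, 2 welds).
R_nwt = 0.6 × 60 × 0.3093 × 9.5 = 105.8 kip (transverse, base value).
(i) R_nwl + R_nwt = 206 kip; (ii) 0.85 R_nwl + 1.5 R_nwt = 243.9 kip.
R_n = max = 243.9 kip [governs: (ii)]; φR_n = 182.9 kip.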